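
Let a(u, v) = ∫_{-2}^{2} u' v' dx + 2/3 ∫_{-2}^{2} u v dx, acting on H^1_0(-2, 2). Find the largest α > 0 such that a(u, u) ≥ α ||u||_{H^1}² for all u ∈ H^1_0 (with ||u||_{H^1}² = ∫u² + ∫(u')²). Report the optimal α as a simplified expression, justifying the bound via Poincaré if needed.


α = (π^2 + 32/3)/(π^2 + 16)

Coercivity of a(·,·) on H^1_0(-2, 2) means a(u, u) ≥ α ||u||_{H^1}² for every u ∈ H^1_0.
The interval has length L = 4, and Poincaré/coercivity depend only on L. Here a(u, u) = ∫(u')² + (2/3)·∫u².
Here 0 < c = 2/3 < 1. The condition a(u,u) ≥ α||u||_{H^1}² reads (1−α)∫(u')² ≥ (α−c)∫u². Any admissible α is ≤ 1 (rapidly oscillating u have ∫u²/∫(u')² → 0), and α = 1 would force 0 ≥ (1−c)∫u², impossible since c < 1; so 1−α > 0. By the sharp Poincaré inequality on H^1_0 of an interval of length L, ∫(u')² ≥ (π/L)²∫u² with equality for the first sine mode sin(π(x−x₀)/L) (x₀ the left endpoint), so the inequality holds for all u iff (1−α)(π/L)² ≥ α − c, i.e. α ≤ ((π/L)² + c)/((π/L)² + 1) = (1 + c(L/π)²)/(1 + (L/π)²). With (π/L)² = π^2/16 and c = 2/3, the largest admissible constant is α = ((π/L)² + c)/((π/L)² + 1).
Simplifying, α = (π^2 + 32/3)/(π^2 + 16).


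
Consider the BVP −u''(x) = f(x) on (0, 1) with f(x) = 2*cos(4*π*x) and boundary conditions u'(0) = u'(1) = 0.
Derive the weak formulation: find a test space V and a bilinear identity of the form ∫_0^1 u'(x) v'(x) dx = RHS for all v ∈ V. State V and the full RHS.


V = H^1(0, 1) (no boundary constraint on v; u is determined up to an additive constant); weak form: ∫_0^1 u'v' dx = ∫_0^1 (2*cos(4*π*x)) v dx for all v ∈ V.

Multiply both sides by a test function v and integrate from 0 to 1:
  ∫_0^1 −u''(x) v(x) dx = ∫_0^1 f(x) v(x) dx.
Integrate the LHS by parts once:
  ∫_0^1 −u'' v dx = −[u'(x) v(x)]_0^1 + ∫_0^1 u'(x) v'(x) dx.
Thus ∫_0^1 u'(x) v'(x) dx = ∫_0^1 f(x) v(x) dx + [u'(x) v(x)]_0^1.
Choose V so that boundary terms are either known or forced to vanish.
u has homogeneous Neumann: u'(0) = u'(1) = 0. So [u' v]_0^1 = 0·v(1) − 0·v(0) = 0 for any v; take V = H^1(0, 1).
Weak formulation: find u (satisfying any essential BC) such that ∫_0^1 u'(x) v'(x) dx = ∫_0^1 f v dx for all v ∈ V (homogeneous Neumann, so boundary terms vanish).
Substituting f(x) = 2*cos(4*π*x), the right-hand side is ∫_0^1 (2*cos(4*π*x)) v dx.
Compatibility check (pure Neumann): taking v ≡ 1 ∈ V gives 0 = ∫_0^1 f dx + (0) − (0), i.e. ∫_0^1 f dx must equal u'(0) − u'(1) = 0. Indeed ∫_0^1 (2*cos(4*π*x)) dx = 0, so the data are compatible. The solution is then unique only up to an additive constant (fix it e.g. by requiring ∫_0^1 u dx = 0).


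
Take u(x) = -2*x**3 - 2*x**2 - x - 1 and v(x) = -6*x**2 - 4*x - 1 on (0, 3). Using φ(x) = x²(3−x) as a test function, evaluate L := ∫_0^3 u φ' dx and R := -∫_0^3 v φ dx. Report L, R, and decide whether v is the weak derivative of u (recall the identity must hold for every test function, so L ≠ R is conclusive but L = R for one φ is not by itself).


LHS = 4023/20, RHS = 4023/20. Yes, v = u' weakly.

u(x) = -2*x**3 - 2*x**2 - x - 1, classical derivative u'(x) = -6*x**2 - 4*x - 1.
φ(x) = x²(3−x), so φ'(x) = 3*x*(2 - x).
Note φ(0) = φ(3) = 0, so the boundary term u·φ vanishes.
LHS = ∫_0^3 u(x) φ'(x) dx = ∫_0^3 (6*x^5 - 6*x^4 - 9*x^3 - 3*x^2 - 6*x) dx. Term by term:
  ∫_0^3 6*x^5 dx = 729;  ∫_0^3 -6*x^4 dx = -1458/5;  ∫_0^3 -9*x^3 dx = -729/4;
  ∫_0^3 -3*x^2 dx = -27;  ∫_0^3 -6*x dx = -27.
Sum: 729 − 1458/5 − 729/4 − 27 − 27 = 4023/20.
So LHS = 4023/20.
∫_0^3 v(x) φ(x) dx = ∫_0^3 (6*x^5 - 14*x^4 - 11*x^3 - 3*x^2) dx. Term by term:
  ∫_0^3 6*x^5 dx = 729;  ∫_0^3 -14*x^4 dx = -3402/5;  ∫_0^3 -11*x^3 dx = -891/4;
  ∫_0^3 -3*x^2 dx = -27.
Sum: 729 − 3402/5 − 891/4 − 27 = -4023/20.
So RHS = -∫_0^3 v(x) φ(x) dx = 4023/20.
LHS = RHS, so the identity holds for this test φ.
Moreover u is smooth here and v(x) = u'(x) = -6*x**2 - 4*x - 1 pointwise, so the identity holds for every test function. Hence v is the weak derivative of u.


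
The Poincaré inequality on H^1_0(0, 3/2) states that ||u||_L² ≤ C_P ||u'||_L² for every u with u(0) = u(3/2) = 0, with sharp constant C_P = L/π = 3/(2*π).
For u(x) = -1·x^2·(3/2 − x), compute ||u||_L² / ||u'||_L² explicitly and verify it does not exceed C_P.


||u||_L² / ||u'||_L² = 3*sqrt(14)/28 < C_P = 3/(2*π).

u(x) = -1·x^2·(3/2 − x), so u'(x) = 3*x*(x - 1).
u(x) = -1·x^2·(3/2 − x) vanishes at x = 0 and x = 3/2, so u ∈ H^1_0(0, 3/2). Differentiate via the product rule and integrate the resulting polynomials term by term.
  ∫_0^3/2 u² dx = ∫_0^3/2 (x^6 - 3*x^5 + 9*x^4/4) dx. Term by term:
    ∫_0^3/2 x^6 dx = 2187/896;  ∫_0^3/2 -3*x^5 dx = -729/128;  ∫_0^3/2 9*x^4/4 dx = 2187/640.
  Sum: 2187/896 − 729/128 + 2187/640 = 729/4480.
  ∫_0^3/2 (u')² dx = ∫_0^3/2 (9*x^4 - 18*x^3 + 9*x^2) dx. Term by term:
    ∫_0^3/2 9*x^4 dx = 2187/160;  ∫_0^3/2 -18*x^3 dx = -729/32;  ∫_0^3/2 9*x^2 dx = 81/8.
  Sum: 2187/160 − 729/32 + 81/8 = 81/80.
∫_0^3/2 u² dx = 729/4480, so ||u||_L² = 27*sqrt(70)/560.
∫_0^3/2 (u')² dx = 81/80, so ||u'||_L² = 9*sqrt(5)/20.
Ratio ||u||_L² / ||u'||_L² = 3*sqrt(14)/28.
Sharp Poincaré constant on H^1_0(0, 3/2) is C_P = L/π = 3/(2*π), achieved by sin(2*π/3·x).
A polynomial bump cannot attain the sharp Poincaré constant (only the first sine eigenfunction does), so the ratio is strictly less than C_P, consistent with ||u||_L² ≤ C_P ||u'||_L².


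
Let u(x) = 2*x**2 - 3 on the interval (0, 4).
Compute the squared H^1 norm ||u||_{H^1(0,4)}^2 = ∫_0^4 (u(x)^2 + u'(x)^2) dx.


||u||_{H^1}^2 = 14108/15

The H^1 norm (squared) on an interval (0, L) is
  ||u||_{H^1}^2 = ∫_0^L u(x)^2 dx + ∫_0^L u'(x)^2 dx.
Compute u'(x) = 4*x.
Then u(x)^2 = 4*x**4 - 12*x**2 + 9 and u'(x)^2 = 16*x**2.
Integrate each monomial from 0 to 4 using ∫_0^4 c·x^n dx = c·4^(n+1)/(n+1):
  ∫_0^4 u(x)^2 dx = ∫_0^4 (4*x^4 - 12*x^2 + 9) dx. Term by term:
    ∫_0^4 4*x^4 dx = 4096/5;  ∫_0^4 -12*x^2 dx = -256;  ∫_0^4 9 dx = 36.
  Sum: 4096/5 − 256 + 36 = 2996/5.
  ∫_0^4 u'(x)^2 dx = ∫_0^4 (16*x^2) dx. Term by term:
    ∫_0^4 16*x^2 dx = 1024/3.
Adding: ||u||_{H^1}^2 = 2996/5 + 1024/3 = 14108/15.


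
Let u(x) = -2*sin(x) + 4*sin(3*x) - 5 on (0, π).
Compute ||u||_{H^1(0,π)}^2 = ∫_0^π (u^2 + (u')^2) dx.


||u||_{H^1(0,π)}^2 = 40/3 + 109*π

u'(x) = -2*cos(x) + 12*cos(3*x).
Expand u² and (u')² and integrate term by term on (0, π), using: for integers n ≥ 1, ∫_0^π sin²(nx) dx = ∫_0^π cos²(nx) dx = π/2; for n ≠ n', ∫_0^π sin(nx)sin(n'x) dx = ∫_0^π cos(nx)cos(n'x) dx = 0; and by product-to-sum, ∫_0^π sin(nx)cos(n'x) dx = ½∫_0^π [sin((n+n')x) + sin((n−n')x)] dx, which is 0 when n+n' is even and 2n/(n²−n'²) when n+n' is odd (it need not vanish on (0, π)). For the constant mode: ∫_0^π 1 dx = π, ∫_0^π cos(nx) dx = 0, ∫_0^π sin(nx) dx = (1−(−1)^n)/n.
  u² squared terms: (-5)²·∫1 dx = 25·π = 25*π;  (-2)²·∫sin(x)² dx = 4·π/2 = 2*π;  (4)²·∫sin(3x)² dx = 16·π/2 = 8*π.
  u² cross terms: 2·(-5)·(-2)·∫1·sin(x) dx = 20·(2) = 40;  2·(-5)·(4)·∫1·sin(3x) dx = -40·(2/3) = -80/3;  2·(-2)·(4)·∫sin(x)·sin(3x) dx = -16·(0) = 0.
  So ∫_0^π u² dx = 25*π + 2*π + 8*π + 40 − 80/3 + 0 = 40/3 + 35*π.
  (u')² squared terms: (-2)²·∫cos(x)² dx = 4·π/2 = 2*π;  (12)²·∫cos(3x)² dx = 144·π/2 = 72*π.
  (u')² cross terms: 2·(-2)·(12)·∫cos(x)·cos(3x) dx = -48·(0) = 0.
  So ∫_0^π (u')² dx = 2*π + 72*π + 0 = 74*π.
||u||_{H^1}^2 = (40/3 + 35*π) + (74*π) = 40/3 + 109*π.


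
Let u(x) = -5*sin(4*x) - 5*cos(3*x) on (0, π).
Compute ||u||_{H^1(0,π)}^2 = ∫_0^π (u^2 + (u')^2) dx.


||u||_{H^1(0,π)}^2 = 4000/7 + 675*π/2

u'(x) = 15*sin(3*x) - 20*cos(4*x).
Expand u² and (u')² and integrate term by term on (0, π), using: for integers n ≥ 1, ∫_0^π sin²(nx) dx = ∫_0^π cos²(nx) dx = π/2; for n ≠ n', ∫_0^π sin(nx)sin(n'x) dx = ∫_0^π cos(nx)cos(n'x) dx = 0; and by product-to-sum, ∫_0^π sin(nx)cos(n'x) dx = ½∫_0^π [sin((n+n')x) + sin((n−n')x)] dx, which is 0 when n+n' is even and 2n/(n²−n'²) when n+n' is odd (it need not vanish on (0, π)).
  u² squared terms: (-5)²·∫cos(3x)² dx = 25·π/2 = 25*π/2;  (-5)²·∫sin(4x)² dx = 25·π/2 = 25*π/2.
  u² cross terms: 2·(-5)·(-5)·∫cos(3x)·sin(4x) dx = 50·(8/7) = 400/7.
  So ∫_0^π u² dx = 25*π/2 + 25*π/2 + 400/7 = 400/7 + 25*π.
  (u')² squared terms: (-20)²·∫cos(4x)² dx = 400·π/2 = 200*π;  (15)²·∫sin(3x)² dx = 225·π/2 = 225*π/2.
  (u')² cross terms: 2·(-20)·(15)·∫cos(4x)·sin(3x) dx = -600·(-6/7) = 3600/7.
  So ∫_0^π (u')² dx = 200*π + 225*π/2 + 3600/7 = 3600/7 + 625*π/2.
||u||_{H^1}^2 = (400/7 + 25*π) + (3600/7 + 625*π/2) = 4000/7 + 675*π/2.


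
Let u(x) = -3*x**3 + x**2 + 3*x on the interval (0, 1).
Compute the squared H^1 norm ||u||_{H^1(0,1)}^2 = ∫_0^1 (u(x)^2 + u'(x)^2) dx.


||u||_{H^1}^2 = 1453/210

The H^1 norm (squared) on an interval (0, L) is
  ||u||_{H^1}^2 = ∫_0^L u(x)^2 dx + ∫_0^L u'(x)^2 dx.
Compute u'(x) = -9*x**2 + 2*x + 3.
Then u(x)^2 = 9*x**6 - 6*x**5 - 17*x**4 + 6*x**3 + 9*x**2 and u'(x)^2 = 81*x**4 - 36*x**3 - 50*x**2 + 12*x + 9.
Integrate each monomial from 0 to 1 using ∫_0^1 c·x^n dx = c·1^(n+1)/(n+1):
  ∫_0^1 u(x)^2 dx = ∫_0^1 (9*x^6 - 6*x^5 - 17*x^4 + 6*x^3 + 9*x^2) dx. Term by term:
    ∫_0^1 9*x^6 dx = 9/7;  ∫_0^1 -6*x^5 dx = -1;  ∫_0^1 -17*x^4 dx = -17/5;
    ∫_0^1 6*x^3 dx = 3/2;  ∫_0^1 9*x^2 dx = 3.
  Sum: 9/7 − 1 − 17/5 + 3/2 + 3 = 97/70.
  ∫_0^1 u'(x)^2 dx = ∫_0^1 (81*x^4 - 36*x^3 - 50*x^2 + 12*x + 9) dx. Term by term:
    ∫_0^1 81*x^4 dx = 81/5;  ∫_0^1 -36*x^3 dx = -9;  ∫_0^1 -50*x^2 dx = -50/3;
    ∫_0^1 12*x dx = 6;  ∫_0^1 9 dx = 9.
  Sum: 81/5 − 9 − 50/3 + 6 + 9 = 83/15.
Adding: ||u||_{H^1}^2 = 97/70 + 83/15 = 1453/210.


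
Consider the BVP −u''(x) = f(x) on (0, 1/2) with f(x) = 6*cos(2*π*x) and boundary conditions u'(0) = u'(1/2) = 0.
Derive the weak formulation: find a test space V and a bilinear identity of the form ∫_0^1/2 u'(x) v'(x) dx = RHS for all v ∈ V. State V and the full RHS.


V = H^1(0, 1/2) (no boundary constraint on v; u is determined up to an additive constant); weak form: ∫_0^1/2 u'v' dx = ∫_0^1/2 (6*cos(2*π*x)) v dx for all v ∈ V.

Multiply both sides by a test function v and integrate from 0 to 1/2:
  ∫_0^1/2 −u''(x) v(x) dx = ∫_0^1/2 f(x) v(x) dx.
Integrate the LHS by parts once:
  ∫_0^1/2 −u'' v dx = −[u'(x) v(x)]_0^1/2 + ∫_0^1/2 u'(x) v'(x) dx.
Thus ∫_0^1/2 u'(x) v'(x) dx = ∫_0^1/2 f(x) v(x) dx + [u'(x) v(x)]_0^1/2.
Choose V so that boundary terms are either known or forced to vanish.
u has homogeneous Neumann: u'(0) = u'(1/2) = 0. So [u' v]_0^1/2 = 0·v(1/2) − 0·v(0) = 0 for any v; take V = H^1(0, 1/2).
Weak formulation: find u (satisfying any essential BC) such that ∫_0^1/2 u'(x) v'(x) dx = ∫_0^1/2 f v dx for all v ∈ V (homogeneous Neumann, so boundary terms vanish).
Substituting f(x) = 6*cos(2*π*x), the right-hand side is ∫_0^1/2 (6*cos(2*π*x)) v dx.
Compatibility check (pure Neumann): taking v ≡ 1 ∈ V gives 0 = ∫_0^1/2 f dx + (0) − (0), i.e. ∫_0^1/2 f dx must equal u'(0) − u'(1/2) = 0. Indeed ∫_0^1/2 (6*cos(2*π*x)) dx = 0, so the data are compatible. The solution is then unique only up to an additive constant (fix it e.g. by requiring ∫_0^1/2 u dx = 0).


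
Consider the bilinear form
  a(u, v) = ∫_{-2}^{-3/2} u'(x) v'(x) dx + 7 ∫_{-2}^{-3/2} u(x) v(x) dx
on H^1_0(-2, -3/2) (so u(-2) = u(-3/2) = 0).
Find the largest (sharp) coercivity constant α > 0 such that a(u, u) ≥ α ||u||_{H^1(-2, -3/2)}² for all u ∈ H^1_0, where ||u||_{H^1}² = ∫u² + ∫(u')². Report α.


α = 1

Coercivity of a(·,·) on H^1_0(-2, -3/2) means a(u, u) ≥ α ||u||_{H^1}² for every u ∈ H^1_0.
The interval has length L = 1/2, and Poincaré/coercivity depend only on L. Here a(u, u) = ∫(u')² + (7)·∫u².
Here c = 7 ≥ 1, so a(u,u) = ∫(u')² + c∫u² ≥ ∫(u')² + ∫u² = ||u||_{H^1}², i.e. α = 1 works. No larger α is possible: a(u,u) ≥ α||u||_{H^1}² means (1−α)∫(u')² ≥ (α−c)∫u², and for the modes u_n = sin(nπ(x−x₀)/L) (x₀ the left endpoint) one has ∫u_n²/∫(u_n')² = (L/(nπ))² → 0, so a(u_n,u_n)/||u_n||_{H^1}² → 1. Hence the optimal constant is α = 1.
Therefore α = 1.


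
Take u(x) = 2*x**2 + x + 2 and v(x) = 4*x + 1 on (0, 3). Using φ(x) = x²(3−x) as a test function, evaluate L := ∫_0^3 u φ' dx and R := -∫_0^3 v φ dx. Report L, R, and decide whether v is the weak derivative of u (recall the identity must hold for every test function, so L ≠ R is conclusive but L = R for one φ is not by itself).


LHS = -1107/20, RHS = -1107/20. Yes, v = u' weakly.

u(x) = 2*x**2 + x + 2, classical derivative u'(x) = 4*x + 1.
φ(x) = x²(3−x), so φ'(x) = 3*x*(2 - x).
Note φ(0) = φ(3) = 0, so the boundary term u·φ vanishes.
LHS = ∫_0^3 u(x) φ'(x) dx = ∫_0^3 (-6*x^4 + 9*x^3 + 12*x) dx. Term by term:
  ∫_0^3 -6*x^4 dx = -1458/5;  ∫_0^3 9*x^3 dx = 729/4;  ∫_0^3 12*x dx = 54.
Sum: -1458/5 + 729/4 + 54 = -1107/20.
So LHS = -1107/20.
∫_0^3 v(x) φ(x) dx = ∫_0^3 (-4*x^4 + 11*x^3 + 3*x^2) dx. Term by term:
  ∫_0^3 -4*x^4 dx = -972/5;  ∫_0^3 11*x^3 dx = 891/4;  ∫_0^3 3*x^2 dx = 27.
Sum: -972/5 + 891/4 + 27 = 1107/20.
So RHS = -∫_0^3 v(x) φ(x) dx = -1107/20.
LHS = RHS, so the identity holds for this test φ.
Moreover u is smooth here and v(x) = u'(x) = 4*x + 1 pointwise, so the identity holds for every test function. Hence v is the weak derivative of u.


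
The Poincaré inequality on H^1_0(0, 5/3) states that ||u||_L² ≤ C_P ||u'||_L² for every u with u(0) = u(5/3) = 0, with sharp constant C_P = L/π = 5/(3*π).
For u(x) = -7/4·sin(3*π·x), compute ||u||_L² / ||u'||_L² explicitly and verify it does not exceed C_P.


||u||_L² / ||u'||_L² = 1/(3*π) < C_P = 5/(3*π).

u(x) = -7/4·sin(3*π·x), so u'(x) = -21*π*cos(3*π*x)/4.
Writing u(x) = A·sin(kπx/L) with A = -7/4 and k = 5, use ∫_0^L sin²(kπx/L) dx = L/2 and ∫_0^L cos²(kπx/L) dx = L/2.
u² = 49/16·sin²(3*π·x) and (u')² = 441*π^2/16·cos²(3*π·x), and each of sin², cos² integrates to L/2 = 5/6 over (0, 5/3).
∫_0^5/3 u² dx = 245/96, so ||u||_L² = 7*sqrt(30)/24.
∫_0^5/3 (u')² dx = 735*π^2/32, so ||u'||_L² = 7*sqrt(30)*π/8.
Ratio ||u||_L² / ||u'||_L² = 1/(3*π).
Sharp Poincaré constant on H^1_0(0, 5/3) is C_P = L/π = 5/(3*π), achieved by sin(3*π/5·x).
This is the k = 5 harmonic; the ratio L/(kπ) is strictly less than C_P = L/π, consistent with the sharp inequality ||u||_L² ≤ C_P ||u'||_L².


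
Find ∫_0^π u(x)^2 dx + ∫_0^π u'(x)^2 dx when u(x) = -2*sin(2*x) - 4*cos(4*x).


||u||_{H^1(0,π)}^2 = 146*π

u'(x) = 16*sin(4*x) - 4*cos(2*x).
Expand u² and (u')² and integrate term by term on (0, π), using: for integers n ≥ 1, ∫_0^π sin²(nx) dx = ∫_0^π cos²(nx) dx = π/2; for n ≠ n', ∫_0^π sin(nx)sin(n'x) dx = ∫_0^π cos(nx)cos(n'x) dx = 0; and by product-to-sum, ∫_0^π sin(nx)cos(n'x) dx = ½∫_0^π [sin((n+n')x) + sin((n−n')x)] dx, which is 0 when n+n' is even and 2n/(n²−n'²) when n+n' is odd (it need not vanish on (0, π)).
  u² squared terms: (-4)²·∫cos(4x)² dx = 16·π/2 = 8*π;  (-2)²·∫sin(2x)² dx = 4·π/2 = 2*π.
  u² cross terms: 2·(-4)·(-2)·∫cos(4x)·sin(2x) dx = 16·(0) = 0.
  So ∫_0^π u² dx = 8*π + 2*π + 0 = 10*π.
  (u')² squared terms: (-4)²·∫cos(2x)² dx = 16·π/2 = 8*π;  (16)²·∫sin(4x)² dx = 256·π/2 = 128*π.
  (u')² cross terms: 2·(-4)·(16)·∫cos(2x)·sin(4x) dx = -128·(0) = 0.
  So ∫_0^π (u')² dx = 8*π + 128*π + 0 = 136*π.
||u||_{H^1}^2 = (10*π) + (136*π) = 146*π.


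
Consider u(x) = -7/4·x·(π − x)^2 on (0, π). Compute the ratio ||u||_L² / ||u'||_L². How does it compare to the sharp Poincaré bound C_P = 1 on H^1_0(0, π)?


||u||_L² / ||u'||_L² = sqrt(14)*π/14 < C_P = 1.

u(x) = -7/4·x·(π − x)^2, so u'(x) = 7*(π - 3*x)*(x - π)/4.
u(x) = -7/4·x·(π − x)^2 vanishes at x = 0 and x = π, so u ∈ H^1_0(0, π). Differentiate via the product rule and integrate the resulting polynomials term by term.
  ∫_0^π u² dx = ∫_0^π (49*x^6/16 - 49*π*x^5/4 + 147*π^2*x^4/8 - 49*π^3*x^3/4 + 49*π^4*x^2/16) dx. Term by term:
    ∫_0^π 49*x^6/16 dx = 7*π^7/16;  ∫_0^π -49*π*x^5/4 dx = -49*π^7/24;  ∫_0^π 147*π^2*x^4/8 dx = 147*π^7/40;
    ∫_0^π -49*π^3*x^3/4 dx = -49*π^7/16;  ∫_0^π 49*π^4*x^2/16 dx = 49*π^7/48.
  Sum: 7*π^7/16 − 49*π^7/24 + 147*π^7/40 − 49*π^7/16 + 49*π^7/48 = 7*π^7/240.
  ∫_0^π (u')² dx = ∫_0^π (441*x^4/16 - 147*π*x^3/2 + 539*π^2*x^2/8 - 49*π^3*x/2 + 49*π^4/16) dx. Term by term:
    ∫_0^π 441*x^4/16 dx = 441*π^5/80;  ∫_0^π -147*π*x^3/2 dx = -147*π^5/8;  ∫_0^π 539*π^2*x^2/8 dx = 539*π^5/24;
    ∫_0^π -49*π^3*x/2 dx = -49*π^5/4;  ∫_0^π 49*π^4/16 dx = 49*π^5/16.
  Sum: 441*π^5/80 − 147*π^5/8 + 539*π^5/24 − 49*π^5/4 + 49*π^5/16 = 49*π^5/120.
∫_0^π u² dx = 7*π^7/240, so ||u||_L² = sqrt(105)*π^(7/2)/60.
∫_0^π (u')² dx = 49*π^5/120, so ||u'||_L² = 7*sqrt(30)*π^(5/2)/60.
Ratio ||u||_L² / ||u'||_L² = sqrt(14)*π/14.
Sharp Poincaré constant on H^1_0(0, π) is C_P = L/π = 1, achieved by sin(x).
A polynomial bump cannot attain the sharp Poincaré constant (only the first sine eigenfunction does), so the ratio is strictly less than C_P, consistent with ||u||_L² ≤ C_P ||u'||_L².


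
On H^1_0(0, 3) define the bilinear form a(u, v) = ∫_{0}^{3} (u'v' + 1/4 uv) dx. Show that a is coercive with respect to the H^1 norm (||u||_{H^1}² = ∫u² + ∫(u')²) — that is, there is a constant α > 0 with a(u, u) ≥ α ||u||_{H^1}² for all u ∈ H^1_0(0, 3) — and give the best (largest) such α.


α = (9/4 + π^2)/(9 + π^2)

Coercivity of a(·,·) on H^1_0(0, 3) means a(u, u) ≥ α ||u||_{H^1}² for every u ∈ H^1_0.
The interval has length L = 3, and Poincaré/coercivity depend only on L. Here a(u, u) = ∫(u')² + (1/4)·∫u².
Here 0 < c = 1/4 < 1. The condition a(u,u) ≥ α||u||_{H^1}² reads (1−α)∫(u')² ≥ (α−c)∫u². Any admissible α is ≤ 1 (rapidly oscillating u have ∫u²/∫(u')² → 0), and α = 1 would force 0 ≥ (1−c)∫u², impossible since c < 1; so 1−α > 0. By the sharp Poincaré inequality on H^1_0 of an interval of length L, ∫(u')² ≥ (π/L)²∫u² with equality for the first sine mode sin(π(x−x₀)/L) (x₀ the left endpoint), so the inequality holds for all u iff (1−α)(π/L)² ≥ α − c, i.e. α ≤ ((π/L)² + c)/((π/L)² + 1) = (1 + c(L/π)²)/(1 + (L/π)²). With (π/L)² = π^2/9 and c = 1/4, the largest admissible constant is α = ((π/L)² + c)/((π/L)² + 1).
Simplifying, α = (9/4 + π^2)/(9 + π^2).


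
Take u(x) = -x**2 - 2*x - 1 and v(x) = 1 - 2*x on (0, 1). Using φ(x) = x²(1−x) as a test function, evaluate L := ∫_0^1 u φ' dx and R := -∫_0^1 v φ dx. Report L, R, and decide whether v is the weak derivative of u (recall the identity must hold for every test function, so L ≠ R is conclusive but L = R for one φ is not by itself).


LHS = 4/15, RHS = 1/60. No, v is not the weak derivative of u.

u(x) = -x**2 - 2*x - 1, classical derivative u'(x) = -2*x - 2.
φ(x) = x²(1−x), so φ'(x) = x*(2 - 3*x).
Note φ(0) = φ(1) = 0, so the boundary term u·φ vanishes.
LHS = ∫_0^1 u(x) φ'(x) dx = ∫_0^1 (3*x^4 + 4*x^3 - x^2 - 2*x) dx. Term by term:
  ∫_0^1 3*x^4 dx = 3/5;  ∫_0^1 4*x^3 dx = 1;  ∫_0^1 -x^2 dx = -1/3;
  ∫_0^1 -2*x dx = -1.
Sum: 3/5 + 1 − 1/3 − 1 = 4/15.
So LHS = 4/15.
∫_0^1 v(x) φ(x) dx = ∫_0^1 (2*x^4 - 3*x^3 + x^2) dx. Term by term:
  ∫_0^1 2*x^4 dx = 2/5;  ∫_0^1 -3*x^3 dx = -3/4;  ∫_0^1 x^2 dx = 1/3.
Sum: 2/5 − 3/4 + 1/3 = -1/60.
So RHS = -∫_0^1 v(x) φ(x) dx = 1/60.
LHS − RHS = 1/4 ≠ 0, so the identity fails.
(For a valid weak derivative the identity must hold for EVERY test function, in particular this one. The failure shows v is NOT the weak derivative of u.)
Correct weak derivative would be u'(x) = -2*x - 2.


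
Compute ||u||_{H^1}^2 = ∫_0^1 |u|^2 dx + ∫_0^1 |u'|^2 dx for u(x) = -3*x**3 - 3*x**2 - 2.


||u||_{H^1}^2 = 506/7

The H^1 norm (squared) on an interval (0, L) is
  ||u||_{H^1}^2 = ∫_0^L u(x)^2 dx + ∫_0^L u'(x)^2 dx.
Compute u'(x) = -9*x**2 - 6*x.
Then u(x)^2 = 9*x**6 + 18*x**5 + 9*x**4 + 12*x**3 + 12*x**2 + 4 and u'(x)^2 = 81*x**4 + 108*x**3 + 36*x**2.
Integrate each monomial from 0 to 1 using ∫_0^1 c·x^n dx = c·1^(n+1)/(n+1):
  ∫_0^1 u(x)^2 dx = ∫_0^1 (9*x^6 + 18*x^5 + 9*x^4 + 12*x^3 + 12*x^2 + 4) dx. Term by term:
    ∫_0^1 9*x^6 dx = 9/7;  ∫_0^1 18*x^5 dx = 3;  ∫_0^1 9*x^4 dx = 9/5;
    ∫_0^1 12*x^3 dx = 3;  ∫_0^1 12*x^2 dx = 4;  ∫_0^1 4 dx = 4.
  Sum: 9/7 + 3 + 9/5 + 3 + 4 + 4 = 598/35.
  ∫_0^1 u'(x)^2 dx = ∫_0^1 (81*x^4 + 108*x^3 + 36*x^2) dx. Term by term:
    ∫_0^1 81*x^4 dx = 81/5;  ∫_0^1 108*x^3 dx = 27;  ∫_0^1 36*x^2 dx = 12.
  Sum: 81/5 + 27 + 12 = 276/5.
Adding: ||u||_{H^1}^2 = 598/35 + 276/5 = 506/7.


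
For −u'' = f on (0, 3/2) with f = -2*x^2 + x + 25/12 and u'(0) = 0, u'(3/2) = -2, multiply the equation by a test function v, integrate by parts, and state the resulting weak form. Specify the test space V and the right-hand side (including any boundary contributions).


V = H^1(0, 3/2) (v unrestricted at boundary; u is determined up to an additive constant); weak form: ∫_0^3/2 u'v' dx = ∫_0^3/2 (-2*x^2 + x + 25/12) v dx − 2·v(3/2) for all v ∈ V.

Multiply both sides by a test function v and integrate from 0 to 3/2:
  ∫_0^3/2 −u''(x) v(x) dx = ∫_0^3/2 f(x) v(x) dx.
Integrate the LHS by parts once:
  ∫_0^3/2 −u'' v dx = −[u'(x) v(x)]_0^3/2 + ∫_0^3/2 u'(x) v'(x) dx.
Thus ∫_0^3/2 u'(x) v'(x) dx = ∫_0^3/2 f(x) v(x) dx + [u'(x) v(x)]_0^3/2.
Choose V so that boundary terms are either known or forced to vanish.
u has inhomogeneous Neumann u'(0) = 0, u'(3/2) = -2. [u' v]_0^3/2 = (-2)·v(3/2) − (0)·v(0) = − 2·v(3/2). Take V = H^1(0, 3/2); boundary term becomes part of RHS.
Weak formulation: find u (satisfying any essential BC) such that ∫_0^3/2 u'(x) v'(x) dx = ∫_0^3/2 f v dx − 2·v(3/2) for all v ∈ V (Neumann data are natural BCs: they enter the RHS as boundary terms).
Substituting f(x) = -2*x^2 + x + 25/12, the right-hand side is ∫_0^3/2 (-2*x^2 + x + 25/12) v dx − 2·v(3/2).
Compatibility check (pure Neumann): taking v ≡ 1 ∈ V gives 0 = ∫_0^3/2 f dx + (-2) − (0), i.e. ∫_0^3/2 f dx must equal u'(0) − u'(3/2) = 2. Indeed ∫_0^3/2 (-2*x^2 + x + 25/12) dx = 2, so the data are compatible. The solution is then unique only up to an additive constant (fix it e.g. by requiring ∫_0^3/2 u dx = 0).


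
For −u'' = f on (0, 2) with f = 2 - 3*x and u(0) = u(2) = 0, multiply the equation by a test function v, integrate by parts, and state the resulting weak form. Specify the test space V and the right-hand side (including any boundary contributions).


V = H^1_0(0, 2) (so v(0) = v(2) = 0); weak form: ∫_0^2 u'v' dx = ∫_0^2 (2 - 3*x) v dx for all v ∈ V.

Multiply both sides by a test function v and integrate from 0 to 2:
  ∫_0^2 −u''(x) v(x) dx = ∫_0^2 f(x) v(x) dx.
Integrate the LHS by parts once:
  ∫_0^2 −u'' v dx = −[u'(x) v(x)]_0^2 + ∫_0^2 u'(x) v'(x) dx.
Thus ∫_0^2 u'(x) v'(x) dx = ∫_0^2 f(x) v(x) dx + [u'(x) v(x)]_0^2.
Choose V so that boundary terms are either known or forced to vanish.
u is Dirichlet: u(0) = u(2) = 0. Let V = H^1_0(0, 2); then v(0) = v(2) = 0, and [u' v]_0^2 = 0.
Weak formulation: find u (satisfying any essential BC) such that ∫_0^2 u'(x) v'(x) dx = ∫_0^2 f v dx for all v ∈ V.
Substituting f(x) = 2 - 3*x, the right-hand side is ∫_0^2 (2 - 3*x) v dx.


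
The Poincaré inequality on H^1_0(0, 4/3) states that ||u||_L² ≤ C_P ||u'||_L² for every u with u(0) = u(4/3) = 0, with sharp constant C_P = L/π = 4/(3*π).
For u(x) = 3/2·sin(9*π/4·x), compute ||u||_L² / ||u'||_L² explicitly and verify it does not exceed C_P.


||u||_L² / ||u'||_L² = 4/(9*π) < C_P = 4/(3*π).

u(x) = 3/2·sin(9*π/4·x), so u'(x) = 27*π*cos(9*π*x/4)/8.
Writing u(x) = A·sin(kπx/L) with A = 3/2 and k = 3, use ∫_0^L sin²(kπx/L) dx = L/2 and ∫_0^L cos²(kπx/L) dx = L/2.
u² = 9/4·sin²(9*π/4·x) and (u')² = 729*π^2/64·cos²(9*π/4·x), and each of sin², cos² integrates to L/2 = 2/3 over (0, 4/3).
∫_0^4/3 u² dx = 3/2, so ||u||_L² = sqrt(6)/2.
∫_0^4/3 (u')² dx = 243*π^2/32, so ||u'||_L² = 9*sqrt(6)*π/8.
Ratio ||u||_L² / ||u'||_L² = 4/(9*π).
Sharp Poincaré constant on H^1_0(0, 4/3) is C_P = L/π = 4/(3*π), achieved by sin(3*π/4·x).
This is the k = 3 harmonic; the ratio L/(kπ) is strictly less than C_P = L/π, consistent with the sharp inequality ||u||_L² ≤ C_P ||u'||_L².


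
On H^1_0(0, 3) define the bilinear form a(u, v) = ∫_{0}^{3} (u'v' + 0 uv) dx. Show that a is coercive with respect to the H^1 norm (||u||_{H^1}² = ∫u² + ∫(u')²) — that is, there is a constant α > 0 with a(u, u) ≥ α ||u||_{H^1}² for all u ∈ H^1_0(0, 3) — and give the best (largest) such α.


α = π^2/(9 + π^2)

Coercivity of a(·,·) on H^1_0(0, 3) means a(u, u) ≥ α ||u||_{H^1}² for every u ∈ H^1_0.
The interval has length L = 3, and Poincaré/coercivity depend only on L. Here a(u, u) = ∫(u')² + (0)·∫u².
Here c = 0, so a(u,u) = ∫(u')² alone. The condition a(u,u) ≥ α||u||_{H^1}² reads (1−α)∫(u')² ≥ (α−c)∫u². Any admissible α is ≤ 1 (rapidly oscillating u have ∫u²/∫(u')² → 0), and α = 1 would force 0 ≥ (1−c)∫u², impossible since c < 1; so 1−α > 0. By the sharp Poincaré inequality on H^1_0 of an interval of length L, ∫(u')² ≥ (π/L)²∫u² with equality for the first sine mode sin(π(x−x₀)/L) (x₀ the left endpoint), so the inequality holds for all u iff (1−α)(π/L)² ≥ α − c, i.e. α ≤ ((π/L)² + c)/((π/L)² + 1) = (1 + c(L/π)²)/(1 + (L/π)²). (Direct route, valid since c ≤ 0: Poincaré gives c∫u² ≥ c(L/π)²∫(u')², so a(u,u) ≥ (1 + c(L/π)²)∫(u')², while ||u||_{H^1}² ≤ (1 + (L/π)²)∫(u')²; dividing yields the same α.) With (π/L)² = π^2/9 and c = 0, the largest admissible constant is α = ((π/L)² + c)/((π/L)² + 1).
Simplifying, α = π^2/(9 + π^2).


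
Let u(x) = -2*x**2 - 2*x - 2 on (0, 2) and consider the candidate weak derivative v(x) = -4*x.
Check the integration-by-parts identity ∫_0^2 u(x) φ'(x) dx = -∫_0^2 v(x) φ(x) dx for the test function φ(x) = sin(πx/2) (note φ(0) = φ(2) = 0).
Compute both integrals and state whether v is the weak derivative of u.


LHS = 24/π, RHS = 16/π. No, v is not the weak derivative of u.

u(x) = -2*x**2 - 2*x - 2, classical derivative u'(x) = -4*x - 2.
φ(x) = sin(πx/2), so φ'(x) = π*cos(π*x/2)/2.
Note φ(0) = φ(2) = 0, so the boundary term u·φ vanishes.
LHS = ∫_0^2 u(x) φ'(x) dx = ∫_0^2 (-π*x^2*cos(π*x/2) - π*x*cos(π*x/2) - π*cos(π*x/2)) dx. Term by term:
  ∫_0^2 -π*cos(π*x/2) dx = 0;  ∫_0^2 -π*x*cos(π*x/2) dx = 8/π;  ∫_0^2 -π*x^2*cos(π*x/2) dx = 16/π.
Sum: 0 + 8/π + 16/π = 24/π.
So LHS = 24/π.
∫_0^2 v(x) φ(x) dx = ∫_0^2 (-4*x*sin(π*x/2)) dx. Term by term:
  ∫_0^2 -4*x*sin(π*x/2) dx = -16/π.
So RHS = -∫_0^2 v(x) φ(x) dx = 16/π.
LHS − RHS = 8/π ≠ 0, so the identity fails.
(For a valid weak derivative the identity must hold for EVERY test function, in particular this one. The failure shows v is NOT the weak derivative of u.)
Correct weak derivative would be u'(x) = -4*x - 2.


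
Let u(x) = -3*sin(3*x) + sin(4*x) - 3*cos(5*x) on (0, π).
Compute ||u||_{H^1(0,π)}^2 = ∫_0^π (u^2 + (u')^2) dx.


||u||_{H^1(0,π)}^2 = 416/3 + 341*π/2

u'(x) = 15*sin(5*x) - 9*cos(3*x) + 4*cos(4*x).
Expand u² and (u')² and integrate term by term on (0, π), using: for integers n ≥ 1, ∫_0^π sin²(nx) dx = ∫_0^π cos²(nx) dx = π/2; for n ≠ n', ∫_0^π sin(nx)sin(n'x) dx = ∫_0^π cos(nx)cos(n'x) dx = 0; and by product-to-sum, ∫_0^π sin(nx)cos(n'x) dx = ½∫_0^π [sin((n+n')x) + sin((n−n')x)] dx, which is 0 when n+n' is even and 2n/(n²−n'²) when n+n' is odd (it need not vanish on (0, π)).
  u² squared terms: (-3)²·∫cos(5x)² dx = 9·π/2 = 9*π/2;  (-3)²·∫sin(3x)² dx = 9·π/2 = 9*π/2;  (1)²·∫sin(4x)² dx = 1·π/2 = π/2.
  u² cross terms: 2·(-3)·(-3)·∫cos(5x)·sin(3x) dx = 18·(0) = 0;  2·(-3)·(1)·∫cos(5x)·sin(4x) dx = -6·(-8/9) = 16/3;  2·(-3)·(1)·∫sin(3x)·sin(4x) dx = -6·(0) = 0.
  So ∫_0^π u² dx = 9*π/2 + 9*π/2 + π/2 + 0 + 16/3 + 0 = 16/3 + 19*π/2.
  (u')² squared terms: (-9)²·∫cos(3x)² dx = 81·π/2 = 81*π/2;  (4)²·∫cos(4x)² dx = 16·π/2 = 8*π;  (15)²·∫sin(5x)² dx = 225·π/2 = 225*π/2.
  (u')² cross terms: 2·(-9)·(4)·∫cos(3x)·cos(4x) dx = -72·(0) = 0;  2·(-9)·(15)·∫cos(3x)·sin(5x) dx = -270·(0) = 0;  2·(4)·(15)·∫cos(4x)·sin(5x) dx = 120·(10/9) = 400/3.
  So ∫_0^π (u')² dx = 81*π/2 + 8*π + 225*π/2 + 0 + 0 + 400/3 = 400/3 + 161*π.
||u||_{H^1}^2 = (16/3 + 19*π/2) + (400/3 + 161*π) = 416/3 + 341*π/2.


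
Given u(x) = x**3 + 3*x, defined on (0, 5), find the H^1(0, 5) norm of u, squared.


||u||_{H^1}^2 = 151940/7

The H^1 norm (squared) on an interval (0, L) is
  ||u||_{H^1}^2 = ∫_0^L u(x)^2 dx + ∫_0^L u'(x)^2 dx.
Compute u'(x) = 3*x**2 + 3.
Then u(x)^2 = x**6 + 6*x**4 + 9*x**2 and u'(x)^2 = 9*x**4 + 18*x**2 + 9.
Integrate each monomial from 0 to 5 using ∫_0^5 c·x^n dx = c·5^(n+1)/(n+1):
  ∫_0^5 u(x)^2 dx = ∫_0^5 (x^6 + 6*x^4 + 9*x^2) dx. Term by term:
    ∫_0^5 x^6 dx = 78125/7;  ∫_0^5 6*x^4 dx = 3750;  ∫_0^5 9*x^2 dx = 375.
  Sum: 78125/7 + 3750 + 375 = 107000/7.
  ∫_0^5 u'(x)^2 dx = ∫_0^5 (9*x^4 + 18*x^2 + 9) dx. Term by term:
    ∫_0^5 9*x^4 dx = 5625;  ∫_0^5 18*x^2 dx = 750;  ∫_0^5 9 dx = 45.
  Sum: 5625 + 750 + 45 = 6420.
Adding: ||u||_{H^1}^2 = 107000/7 + 6420 = 151940/7.


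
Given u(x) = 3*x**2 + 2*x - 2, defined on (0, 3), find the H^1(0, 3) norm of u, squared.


||u||_{H^1}^2 = 5142/5

The H^1 norm (squared) on an interval (0, L) is
  ||u||_{H^1}^2 = ∫_0^L u(x)^2 dx + ∫_0^L u'(x)^2 dx.
Compute u'(x) = 6*x + 2.
Then u(x)^2 = 9*x**4 + 12*x**3 - 8*x**2 - 8*x + 4 and u'(x)^2 = 36*x**2 + 24*x + 4.
Integrate each monomial from 0 to 3 using ∫_0^3 c·x^n dx = c·3^(n+1)/(n+1):
  ∫_0^3 u(x)^2 dx = ∫_0^3 (9*x^4 + 12*x^3 - 8*x^2 - 8*x + 4) dx. Term by term:
    ∫_0^3 9*x^4 dx = 2187/5;  ∫_0^3 12*x^3 dx = 243;  ∫_0^3 -8*x^2 dx = -72;
    ∫_0^3 -8*x dx = -36;  ∫_0^3 4 dx = 12.
  Sum: 2187/5 + 243 − 72 − 36 + 12 = 2922/5.
  ∫_0^3 u'(x)^2 dx = ∫_0^3 (36*x^2 + 24*x + 4) dx. Term by term:
    ∫_0^3 36*x^2 dx = 324;  ∫_0^3 24*x dx = 108;  ∫_0^3 4 dx = 12.
  Sum: 324 + 108 + 12 = 444.
Adding: ||u||_{H^1}^2 = 2922/5 + 444 = 5142/5.


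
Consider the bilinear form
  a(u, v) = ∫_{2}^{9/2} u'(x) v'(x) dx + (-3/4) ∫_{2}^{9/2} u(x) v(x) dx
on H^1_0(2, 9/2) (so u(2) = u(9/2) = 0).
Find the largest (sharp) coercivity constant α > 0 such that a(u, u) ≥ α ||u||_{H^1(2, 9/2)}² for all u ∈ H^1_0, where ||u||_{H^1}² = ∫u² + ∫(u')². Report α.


α = (-75 + 16*π^2)/(4*(25 + 4*π^2))

Coercivity of a(·,·) on H^1_0(2, 9/2) means a(u, u) ≥ α ||u||_{H^1}² for every u ∈ H^1_0.
The interval has length L = 5/2, and Poincaré/coercivity depend only on L. Here a(u, u) = ∫(u')² + (-3/4)·∫u².
Here c = -3/4 < 0 with |c| < (π/L)² = 4*π^2/25, so coercivity still holds. The condition a(u,u) ≥ α||u||_{H^1}² reads (1−α)∫(u')² ≥ (α−c)∫u². Any admissible α is ≤ 1 (rapidly oscillating u have ∫u²/∫(u')² → 0), and α = 1 would force 0 ≥ (1−c)∫u², impossible since c < 1; so 1−α > 0. By the sharp Poincaré inequality on H^1_0 of an interval of length L, ∫(u')² ≥ (π/L)²∫u² with equality for the first sine mode sin(π(x−x₀)/L) (x₀ the left endpoint), so the inequality holds for all u iff (1−α)(π/L)² ≥ α − c, i.e. α ≤ ((π/L)² + c)/((π/L)² + 1) = (1 + c(L/π)²)/(1 + (L/π)²). (Direct route, valid since c ≤ 0: Poincaré gives c∫u² ≥ c(L/π)²∫(u')², so a(u,u) ≥ (1 + c(L/π)²)∫(u')², while ||u||_{H^1}² ≤ (1 + (L/π)²)∫(u')²; dividing yields the same α.) With (π/L)² = 4*π^2/25 and c = -3/4, the largest admissible constant is α = ((π/L)² + c)/((π/L)² + 1).
Simplifying, α = (-75 + 16*π^2)/(4*(25 + 4*π^2)).


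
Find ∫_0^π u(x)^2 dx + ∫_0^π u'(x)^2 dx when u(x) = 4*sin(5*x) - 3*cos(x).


||u||_{H^1(0,π)}^2 = 217*π

u'(x) = 3*sin(x) + 20*cos(5*x).
Expand u² and (u')² and integrate term by term on (0, π), using: for integers n ≥ 1, ∫_0^π sin²(nx) dx = ∫_0^π cos²(nx) dx = π/2; for n ≠ n', ∫_0^π sin(nx)sin(n'x) dx = ∫_0^π cos(nx)cos(n'x) dx = 0; and by product-to-sum, ∫_0^π sin(nx)cos(n'x) dx = ½∫_0^π [sin((n+n')x) + sin((n−n')x)] dx, which is 0 when n+n' is even and 2n/(n²−n'²) when n+n' is odd (it need not vanish on (0, π)).
  u² squared terms: (-3)²·∫cos(x)² dx = 9·π/2 = 9*π/2;  (4)²·∫sin(5x)² dx = 16·π/2 = 8*π.
  u² cross terms: 2·(-3)·(4)·∫cos(x)·sin(5x) dx = -24·(0) = 0.
  So ∫_0^π u² dx = 9*π/2 + 8*π + 0 = 25*π/2.
  (u')² squared terms: (3)²·∫sin(x)² dx = 9·π/2 = 9*π/2;  (20)²·∫cos(5x)² dx = 400·π/2 = 200*π.
  (u')² cross terms: 2·(3)·(20)·∫sin(x)·cos(5x) dx = 120·(0) = 0.
  So ∫_0^π (u')² dx = 9*π/2 + 200*π + 0 = 409*π/2.
||u||_{H^1}^2 = (25*π/2) + (409*π/2) = 217*π.


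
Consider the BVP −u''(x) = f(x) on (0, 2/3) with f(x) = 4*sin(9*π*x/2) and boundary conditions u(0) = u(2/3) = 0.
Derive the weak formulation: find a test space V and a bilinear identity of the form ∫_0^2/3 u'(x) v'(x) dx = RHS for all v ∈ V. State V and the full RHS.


V = H^1_0(0, 2/3) (so v(0) = v(2/3) = 0); weak form: ∫_0^2/3 u'v' dx = ∫_0^2/3 (4*sin(9*π*x/2)) v dx for all v ∈ V.

Multiply both sides by a test function v and integrate from 0 to 2/3:
  ∫_0^2/3 −u''(x) v(x) dx = ∫_0^2/3 f(x) v(x) dx.
Integrate the LHS by parts once:
  ∫_0^2/3 −u'' v dx = −[u'(x) v(x)]_0^2/3 + ∫_0^2/3 u'(x) v'(x) dx.
Thus ∫_0^2/3 u'(x) v'(x) dx = ∫_0^2/3 f(x) v(x) dx + [u'(x) v(x)]_0^2/3.
Choose V so that boundary terms are either known or forced to vanish.
u is Dirichlet: u(0) = u(2/3) = 0. Let V = H^1_0(0, 2/3); then v(0) = v(2/3) = 0, and [u' v]_0^2/3 = 0.
Weak formulation: find u (satisfying any essential BC) such that ∫_0^2/3 u'(x) v'(x) dx = ∫_0^2/3 f v dx for all v ∈ V.
Substituting f(x) = 4*sin(9*π*x/2), the right-hand side is ∫_0^2/3 (4*sin(9*π*x/2)) v dx.


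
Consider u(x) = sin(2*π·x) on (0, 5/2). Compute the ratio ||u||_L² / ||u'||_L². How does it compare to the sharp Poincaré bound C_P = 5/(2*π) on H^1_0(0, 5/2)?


||u||_L² / ||u'||_L² = 1/(2*π) < C_P = 5/(2*π).

u(x) = sin(2*π·x), so u'(x) = 2*π*cos(2*π*x).
Writing u(x) = A·sin(kπx/L) with A = 1 and k = 5, use ∫_0^L sin²(kπx/L) dx = L/2 and ∫_0^L cos²(kπx/L) dx = L/2.
u² = 1·sin²(2*π·x) and (u')² = 4*π^2·cos²(2*π·x), and each of sin², cos² integrates to L/2 = 5/4 over (0, 5/2).
∫_0^5/2 u² dx = 5/4, so ||u||_L² = sqrt(5)/2.
∫_0^5/2 (u')² dx = 5*π^2, so ||u'||_L² = sqrt(5)*π.
Ratio ||u||_L² / ||u'||_L² = 1/(2*π).
Sharp Poincaré constant on H^1_0(0, 5/2) is C_P = L/π = 5/(2*π), achieved by sin(2*π/5·x).
This is the k = 5 harmonic; the ratio L/(kπ) is strictly less than C_P = L/π, consistent with the sharp inequality ||u||_L² ≤ C_P ||u'||_L².


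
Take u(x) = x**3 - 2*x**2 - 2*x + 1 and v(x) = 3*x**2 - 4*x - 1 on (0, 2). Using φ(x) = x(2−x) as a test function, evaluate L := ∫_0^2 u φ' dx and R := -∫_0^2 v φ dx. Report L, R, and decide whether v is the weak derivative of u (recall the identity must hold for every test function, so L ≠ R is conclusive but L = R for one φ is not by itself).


LHS = 16/5, RHS = 28/15. No, v is not the weak derivative of u.

u(x) = x**3 - 2*x**2 - 2*x + 1, classical derivative u'(x) = 3*x**2 - 4*x - 2.
φ(x) = x(2−x), so φ'(x) = 2 - 2*x.
Note φ(0) = φ(2) = 0, so the boundary term u·φ vanishes.
LHS = ∫_0^2 u(x) φ'(x) dx = ∫_0^2 (-2*x^4 + 6*x^3 - 6*x + 2) dx. Term by term:
  ∫_0^2 -2*x^4 dx = -64/5;  ∫_0^2 6*x^3 dx = 24;  ∫_0^2 -6*x dx = -12;
  ∫_0^2 2 dx = 4.
Sum: -64/5 + 24 − 12 + 4 = 16/5.
So LHS = 16/5.
∫_0^2 v(x) φ(x) dx = ∫_0^2 (-3*x^4 + 10*x^3 - 7*x^2 - 2*x) dx. Term by term:
  ∫_0^2 -3*x^4 dx = -96/5;  ∫_0^2 10*x^3 dx = 40;  ∫_0^2 -7*x^2 dx = -56/3;
  ∫_0^2 -2*x dx = -4.
Sum: -96/5 + 40 − 56/3 − 4 = -28/15.
So RHS = -∫_0^2 v(x) φ(x) dx = 28/15.
LHS − RHS = 4/3 ≠ 0, so the identity fails.
(For a valid weak derivative the identity must hold for EVERY test function, in particular this one. The failure shows v is NOT the weak derivative of u.)
Correct weak derivative would be u'(x) = 3*x**2 - 4*x - 2.


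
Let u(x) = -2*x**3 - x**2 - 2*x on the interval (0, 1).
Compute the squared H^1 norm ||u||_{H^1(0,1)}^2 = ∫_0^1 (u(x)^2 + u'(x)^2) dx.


||u||_{H^1}^2 = 754/21

The H^1 norm (squared) on an interval (0, L) is
  ||u||_{H^1}^2 = ∫_0^L u(x)^2 dx + ∫_0^L u'(x)^2 dx.
Compute u'(x) = -6*x**2 - 2*x - 2.
Then u(x)^2 = 4*x**6 + 4*x**5 + 9*x**4 + 4*x**3 + 4*x**2 and u'(x)^2 = 36*x**4 + 24*x**3 + 28*x**2 + 8*x + 4.
Integrate each monomial from 0 to 1 using ∫_0^1 c·x^n dx = c·1^(n+1)/(n+1):
  ∫_0^1 u(x)^2 dx = ∫_0^1 (4*x^6 + 4*x^5 + 9*x^4 + 4*x^3 + 4*x^2) dx. Term by term:
    ∫_0^1 4*x^6 dx = 4/7;  ∫_0^1 4*x^5 dx = 2/3;  ∫_0^1 9*x^4 dx = 9/5;
    ∫_0^1 4*x^3 dx = 1;  ∫_0^1 4*x^2 dx = 4/3.
  Sum: 4/7 + 2/3 + 9/5 + 1 + 4/3 = 188/35.
  ∫_0^1 u'(x)^2 dx = ∫_0^1 (36*x^4 + 24*x^3 + 28*x^2 + 8*x + 4) dx. Term by term:
    ∫_0^1 36*x^4 dx = 36/5;  ∫_0^1 24*x^3 dx = 6;  ∫_0^1 28*x^2 dx = 28/3;
    ∫_0^1 8*x dx = 4;  ∫_0^1 4 dx = 4.
  Sum: 36/5 + 6 + 28/3 + 4 + 4 = 458/15.
Adding: ||u||_{H^1}^2 = 188/35 + 458/15 = 754/21.


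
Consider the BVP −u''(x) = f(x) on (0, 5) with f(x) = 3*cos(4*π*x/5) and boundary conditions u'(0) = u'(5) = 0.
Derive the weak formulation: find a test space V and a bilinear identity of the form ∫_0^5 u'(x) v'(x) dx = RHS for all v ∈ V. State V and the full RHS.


V = H^1(0, 5) (no boundary constraint on v; u is determined up to an additive constant); weak form: ∫_0^5 u'v' dx = ∫_0^5 (3*cos(4*π*x/5)) v dx for all v ∈ V.

Multiply both sides by a test function v and integrate from 0 to 5:
  ∫_0^5 −u''(x) v(x) dx = ∫_0^5 f(x) v(x) dx.
Integrate the LHS by parts once:
  ∫_0^5 −u'' v dx = −[u'(x) v(x)]_0^5 + ∫_0^5 u'(x) v'(x) dx.
Thus ∫_0^5 u'(x) v'(x) dx = ∫_0^5 f(x) v(x) dx + [u'(x) v(x)]_0^5.
Choose V so that boundary terms are either known or forced to vanish.
u has homogeneous Neumann: u'(0) = u'(5) = 0. So [u' v]_0^5 = 0·v(5) − 0·v(0) = 0 for any v; take V = H^1(0, 5).
Weak formulation: find u (satisfying any essential BC) such that ∫_0^5 u'(x) v'(x) dx = ∫_0^5 f v dx for all v ∈ V (homogeneous Neumann, so boundary terms vanish).
Substituting f(x) = 3*cos(4*π*x/5), the right-hand side is ∫_0^5 (3*cos(4*π*x/5)) v dx.
Compatibility check (pure Neumann): taking v ≡ 1 ∈ V gives 0 = ∫_0^5 f dx + (0) − (0), i.e. ∫_0^5 f dx must equal u'(0) − u'(5) = 0. Indeed ∫_0^5 (3*cos(4*π*x/5)) dx = 0, so the data are compatible. The solution is then unique only up to an additive constant (fix it e.g. by requiring ∫_0^5 u dx = 0).


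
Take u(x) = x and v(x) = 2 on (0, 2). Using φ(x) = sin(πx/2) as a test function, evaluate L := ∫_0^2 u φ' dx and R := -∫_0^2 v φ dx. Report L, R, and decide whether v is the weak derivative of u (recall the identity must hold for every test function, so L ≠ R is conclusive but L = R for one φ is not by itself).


LHS = -4/π, RHS = -8/π. No, v is not the weak derivative of u.

u(x) = x, classical derivative u'(x) = 1.
φ(x) = sin(πx/2), so φ'(x) = π*cos(π*x/2)/2.
Note φ(0) = φ(2) = 0, so the boundary term u·φ vanishes.
LHS = ∫_0^2 u(x) φ'(x) dx = ∫_0^2 (π*x*cos(π*x/2)/2) dx. Term by term:
  ∫_0^2 π*x*cos(π*x/2)/2 dx = -4/π.
So LHS = -4/π.
∫_0^2 v(x) φ(x) dx = ∫_0^2 (2*sin(π*x/2)) dx. Term by term:
  ∫_0^2 2*sin(π*x/2) dx = 8/π.
So RHS = -∫_0^2 v(x) φ(x) dx = -8/π.
LHS − RHS = 4/π ≠ 0, so the identity fails.
(For a valid weak derivative the identity must hold for EVERY test function, in particular this one. The failure shows v is NOT the weak derivative of u.)
Correct weak derivative would be u'(x) = 1.
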